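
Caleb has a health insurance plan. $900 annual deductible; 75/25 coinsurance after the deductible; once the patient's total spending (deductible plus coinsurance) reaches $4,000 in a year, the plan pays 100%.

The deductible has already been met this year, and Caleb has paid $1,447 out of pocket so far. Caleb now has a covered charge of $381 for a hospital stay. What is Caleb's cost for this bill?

With the deductible met, the entire $381 is subject to coinsurance.
25% of $381 = $95.25 falls to the patient.
Year-to-date out-of-pocket becomes $1,447 + $95.25 = $1,542.25, still under the $4,000 maximum, so no cap applies.

$95.25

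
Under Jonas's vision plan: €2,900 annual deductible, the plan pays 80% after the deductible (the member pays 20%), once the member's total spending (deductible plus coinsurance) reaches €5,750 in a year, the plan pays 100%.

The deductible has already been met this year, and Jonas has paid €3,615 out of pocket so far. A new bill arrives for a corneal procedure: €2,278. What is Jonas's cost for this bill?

The deductible is already satisfied, so the full bill goes to coinsurance.
20% of €2,278 = €455.60 falls to the member.
Total out-of-pocket so far would be €3,615 + €455.60 = €4,070.60, below the €5,750 cap — no reduction.

€455.60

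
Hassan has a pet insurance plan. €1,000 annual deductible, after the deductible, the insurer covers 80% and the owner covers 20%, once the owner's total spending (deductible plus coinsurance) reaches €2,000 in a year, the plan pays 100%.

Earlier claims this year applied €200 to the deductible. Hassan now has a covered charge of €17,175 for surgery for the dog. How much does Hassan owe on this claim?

€1,800

Deductible still to meet: €1,000 − €200 = €800.
After the €800 deductible portion, €17,175 − €800 = €16,375 is subject to coinsurance.
Coinsurance: €16,375 × 20% = €3,275.
So the owner owes €800 + €3,275 = €4,075 before any cap.
Year-to-date out-of-pocket would reach €200 + €4,075 = €4,275, above the €2,000 maximum, so the owner pays only €2,000 − €200 = €1,800.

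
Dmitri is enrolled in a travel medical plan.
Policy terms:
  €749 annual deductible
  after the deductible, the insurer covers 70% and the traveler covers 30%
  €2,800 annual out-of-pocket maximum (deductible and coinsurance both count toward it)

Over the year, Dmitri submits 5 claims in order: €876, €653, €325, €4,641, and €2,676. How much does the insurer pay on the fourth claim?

€3,248.70

Claim 1 (€876): €749 to deductible, leaving €127; 30% of €127 = €38.10. Traveler pays €787.10; OOP now €787.10. Plan pays €876 − €787.10 = €88.90.
Claim 2 (€653): 30% coinsurance on €653 = €195.90. Traveler owes €195.90 (running OOP €983). Insurer: €653 − €195.90 = €457.10.
Claim 3 (€325): deductible met; 30% of €325 = €97.50. Traveler owes €97.50 (running OOP €1,080.50). Insurer: €325 − €97.50 = €227.50.
Claim 4 (€4,641): deductible already satisfied, so traveler's share is 30% × €4,641 = €1,392.30. Cost to traveler: €1,392.30. OOP to date €2,472.80. Insurer: €4,641 − €1,392.30 = €3,248.70.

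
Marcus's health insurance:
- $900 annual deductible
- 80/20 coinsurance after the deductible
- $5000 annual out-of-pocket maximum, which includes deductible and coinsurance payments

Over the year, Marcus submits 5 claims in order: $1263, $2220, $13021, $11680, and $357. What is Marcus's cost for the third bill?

$2604.20

Bill 1, $1263: $900 to deductible, leaving $363; 20% of $363 = $72.60. Patient pays $972.60; OOP now $972.60.
Bill 2, $2220: deductible met; 20% of $2220 = $444. Cost to patient: $444. OOP to date $1416.60.
Bill 3, $13021: deductible already satisfied, so patient's share is 20% × $13021 = $2604.20. Patient pays $2604.20; OOP now $4020.80.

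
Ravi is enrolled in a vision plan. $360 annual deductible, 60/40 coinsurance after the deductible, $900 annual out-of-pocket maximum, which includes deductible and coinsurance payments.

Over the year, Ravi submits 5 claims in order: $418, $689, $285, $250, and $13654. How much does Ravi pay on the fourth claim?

Bill 1, $418: $360 finishes the deductible; $58 goes to coinsurance; member's 40% is $23.20. Cost to member: $383.20. OOP to date $383.20.
Bill 2, $689: deductible already satisfied, so member's share is 40% × $689 = $275.60. Cost to member: $275.60. OOP to date $658.80.
Bill 3, $285: 40% coinsurance on $285 = $114. Member owes $114 (running OOP $772.80).
Bill 4, $250: deductible met; 40% of $250 = $100. Member owes $100 (running OOP $872.80).

$100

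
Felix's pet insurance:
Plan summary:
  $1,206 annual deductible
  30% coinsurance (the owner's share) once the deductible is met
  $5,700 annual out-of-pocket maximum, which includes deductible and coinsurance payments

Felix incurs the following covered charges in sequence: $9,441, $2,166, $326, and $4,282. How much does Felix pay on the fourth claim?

$1,275.90

Claim 1 ($9,441): deductible takes $1,206, $8,235 remains; 30% of $8,235 = $2,470.50. Cost to owner: $3,676.50. OOP to date $3,676.50.
Claim 2 ($2,166): deductible met; 30% of $2,166 = $649.80. Cost to owner: $649.80. OOP to date $4,326.30.
Claim 3 ($326): deductible met; 30% of $326 = $97.80. Cost to owner: $97.80. OOP to date $4,424.10.
Claim 4 ($4,282): 30% coinsurance on $4,282 = $1,284.60. That would push OOP to $5,708.70, over the $5,700 cap, so owner pays $5,700 − $4,424.10 = $1,275.90.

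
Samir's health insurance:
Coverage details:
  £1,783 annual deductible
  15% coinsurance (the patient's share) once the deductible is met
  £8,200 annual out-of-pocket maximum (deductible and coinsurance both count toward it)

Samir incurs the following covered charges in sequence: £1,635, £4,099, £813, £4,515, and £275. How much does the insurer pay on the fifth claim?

Claim 1 — £1,635: all of it applies to the deductible. Patient pays £1,635; OOP now £1,635. Plan pays £1,635 − £1,635 = £0.
Claim 2 — £4,099: deductible takes £148, £3,951 remains; coinsurance £3,951 × 15% = £592.65. Cost to patient: £740.65. OOP to date £2,375.65. Insurer: £4,099 − £740.65 = £3,358.35.
Claim 3 — £813: deductible met; 15% of £813 = £121.95. Patient pays £121.95; OOP now £2,497.60. Plan pays £813 − £121.95 = £691.05.
Claim 4 — £4,515: deductible already satisfied, so patient's share is 15% × £4,515 = £677.25. Patient pays £677.25; OOP now £3,174.85. Plan pays £4,515 − £677.25 = £3,837.75.
Claim 5 — £275: 15% coinsurance on £275 = £41.25. Cost to patient: £41.25. OOP to date £3,216.10. Insurer: £275 − £41.25 = £233.75.

£233.75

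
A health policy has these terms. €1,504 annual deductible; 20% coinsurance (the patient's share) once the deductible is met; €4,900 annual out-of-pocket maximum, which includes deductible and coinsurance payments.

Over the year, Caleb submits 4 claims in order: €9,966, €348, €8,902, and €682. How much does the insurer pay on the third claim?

€7,268

Claim 1 — €9,966: deductible takes €1,504, €8,462 remains; coinsurance €8,462 × 20% = €1,692.40. Patient pays €3,196.40; OOP now €3,196.40. Plan pays €9,966 − €3,196.40 = €6,769.60.
Claim 2 — €348: 20% coinsurance on €348 = €69.60. Patient owes €69.60 (running OOP €3,266). Insurer: €348 − €69.60 = €278.40.
Claim 3 — €8,902: deductible already satisfied, so patient's share is 20% × €8,902 = €1,780.40. That would push OOP to €5,046.40, over the €4,900 cap, so patient pays €4,900 − €3,266 = €1,634. Plan pays €8,902 − €1,634 = €7,268.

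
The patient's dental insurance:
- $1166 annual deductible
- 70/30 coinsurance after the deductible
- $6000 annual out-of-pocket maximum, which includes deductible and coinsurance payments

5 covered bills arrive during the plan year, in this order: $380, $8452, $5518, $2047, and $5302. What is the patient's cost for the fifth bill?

$264.70

#1 ($380): all of it applies to the deductible. Patient owes $380 (running OOP $380).
#2 ($8452): $786 to deductible, leaving $7666; coinsurance $7666 × 30% = $2299.80. Patient owes $3085.80 (running OOP $3465.80).
#3 ($5518): 30% coinsurance on $5518 = $1655.40. Patient owes $1655.40 (running OOP $5121.20).
#4 ($2047): 30% coinsurance on $2047 = $614.10. Patient pays $614.10; OOP now $5735.30.
#5 ($5302): deductible already satisfied, so patient's share is 30% × $5302 = $1590.60. Adding that to $5735.30 gives $7325.90, past the $6000 cap; patient pays only $6000 − $5735.30 = $264.70.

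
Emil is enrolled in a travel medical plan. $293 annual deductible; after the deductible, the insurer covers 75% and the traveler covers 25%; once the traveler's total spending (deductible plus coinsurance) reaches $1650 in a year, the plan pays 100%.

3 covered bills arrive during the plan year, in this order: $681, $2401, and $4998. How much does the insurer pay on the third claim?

$4338.25

Claim 1 — $681: $293 to deductible, leaving $388; 25% of $388 = $97. Traveler owes $390 (running OOP $390). Insurer: $681 − $390 = $291.
Claim 2 — $2401: deductible met; 25% of $2401 = $600.25. Traveler pays $600.25; OOP now $990.25. Insurer: $2401 − $600.25 = $1800.75.
Claim 3 — $4998: 25% coinsurance on $4998 = $1249.50. That would push OOP to $2239.75, over the $1650 cap, so traveler pays $1650 − $990.25 = $659.75. Plan pays $4998 − $659.75 = $4338.25.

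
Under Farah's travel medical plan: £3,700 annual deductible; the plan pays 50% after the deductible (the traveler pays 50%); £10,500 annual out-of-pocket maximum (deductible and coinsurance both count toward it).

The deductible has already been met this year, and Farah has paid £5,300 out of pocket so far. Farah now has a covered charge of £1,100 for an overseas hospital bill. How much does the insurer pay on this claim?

The deductible is already satisfied, so the full bill goes to coinsurance.
Coinsurance: £1,100 × 50% = £550.
Cumulative spending £5,300 + £550 = £5,850 stays under the £10,500 maximum.
Insurer pays the balance: £1,100 − £550 = £550.

£550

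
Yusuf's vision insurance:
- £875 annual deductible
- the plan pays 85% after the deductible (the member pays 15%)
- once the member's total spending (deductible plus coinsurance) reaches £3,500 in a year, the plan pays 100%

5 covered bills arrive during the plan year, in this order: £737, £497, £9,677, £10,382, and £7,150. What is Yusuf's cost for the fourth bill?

£1,119.60

Claim 1 — £737: all of it applies to the deductible. Cost to member: £737. OOP to date £737.
Claim 2 — £497: £138 finishes the deductible; £359 goes to coinsurance; coinsurance £359 × 15% = £53.85. Member owes £191.85 (running OOP £928.85).
Claim 3 — £9,677: 15% coinsurance on £9,677 = £1,451.55. Cost to member: £1,451.55. OOP to date £2,380.40.
Claim 4 — £10,382: 15% coinsurance on £10,382 = £1,557.30. OOP would hit £3,937.70 > £3,500, so the cap limits the member to £3,500 − £2,380.40 = £1,119.60.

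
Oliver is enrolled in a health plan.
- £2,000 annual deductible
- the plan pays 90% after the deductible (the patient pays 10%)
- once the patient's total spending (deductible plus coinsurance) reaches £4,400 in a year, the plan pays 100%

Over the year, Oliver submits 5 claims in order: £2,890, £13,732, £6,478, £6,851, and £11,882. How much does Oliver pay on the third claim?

Claim 1 (£2,890): deductible takes £2,000, £890 remains; 10% of £890 = £89. Patient owes £2,089 (running OOP £2,089).
Claim 2 (£13,732): deductible met; 10% of £13,732 = £1,373.20. Cost to patient: £1,373.20. OOP to date £3,462.20.
Claim 3 (£6,478): deductible met; 10% of £6,478 = £647.80. Patient owes £647.80 (running OOP £4,110).

£647.80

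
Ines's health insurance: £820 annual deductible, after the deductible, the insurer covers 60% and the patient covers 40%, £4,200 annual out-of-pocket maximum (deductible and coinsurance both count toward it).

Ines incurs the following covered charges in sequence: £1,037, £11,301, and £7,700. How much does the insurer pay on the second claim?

#1 (£1,037): £820 to deductible, leaving £217; patient's 40% is £86.80. Patient pays £906.80; OOP now £906.80. Insurer: £1,037 − £906.80 = £130.20.
#2 (£11,301): deductible already satisfied, so patient's share is 40% × £11,301 = £4,520.40. Adding that to £906.80 gives £5,427.20, past the £4,200 cap; patient pays only £4,200 − £906.80 = £3,293.20. Plan pays £11,301 − £3,293.20 = £8,007.80.

£8,007.80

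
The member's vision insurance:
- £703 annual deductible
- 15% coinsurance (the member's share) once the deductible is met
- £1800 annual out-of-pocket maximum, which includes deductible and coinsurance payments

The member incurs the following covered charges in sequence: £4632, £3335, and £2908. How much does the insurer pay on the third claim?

£2900.60

Bill 1, £4632: deductible takes £703, £3929 remains; 15% of £3929 = £589.35. Cost to member: £1292.35. OOP to date £1292.35. Insurer: £4632 − £1292.35 = £3339.65.
Bill 2, £3335: 15% coinsurance on £3335 = £500.25. Member pays £500.25; OOP now £1792.60. Insurer: £3335 − £500.25 = £2834.75.
Bill 3, £2908: 15% coinsurance on £2908 = £436.20. Adding that to £1792.60 gives £2228.80, past the £1800 cap; member pays only £1800 − £1792.60 = £7.40. Insurer: £2908 − £7.40 = £2900.60.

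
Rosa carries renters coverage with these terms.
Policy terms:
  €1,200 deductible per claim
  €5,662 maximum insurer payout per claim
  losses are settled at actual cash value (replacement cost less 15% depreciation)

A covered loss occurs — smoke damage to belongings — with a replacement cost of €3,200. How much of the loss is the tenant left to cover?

€1,680

Depreciate 15%: the covered value is €3,200 × 0.85 = €2,720.
After the deductible, €2,720 − €1,200 = €1,520 remains.
€1,520 ≤ €5,662, so the limit doesn't bind; insurer pays €1,520.
Out of pocket: €3,200 − €1,520 = €1,680.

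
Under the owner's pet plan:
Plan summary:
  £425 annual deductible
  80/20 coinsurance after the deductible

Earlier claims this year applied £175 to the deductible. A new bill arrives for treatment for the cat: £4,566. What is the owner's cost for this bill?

£1,113.20

£175 of the £425 deductible is already met, leaving £250.
After the £250 deductible portion, £4,566 − £250 = £4,316 is subject to coinsurance.
Owner's 20% share of £4,316 is £863.20.
That puts the owner's cost at £250 + £863.20 = £1,113.20.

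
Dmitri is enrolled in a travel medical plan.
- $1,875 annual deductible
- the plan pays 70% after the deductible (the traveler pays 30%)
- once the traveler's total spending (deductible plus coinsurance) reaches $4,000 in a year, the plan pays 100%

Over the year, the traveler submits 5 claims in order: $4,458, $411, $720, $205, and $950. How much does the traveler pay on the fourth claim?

$61.50

Claim 1 — $4,458: $1,875 finishes the deductible; $2,583 goes to coinsurance; traveler's 30% is $774.90. Cost to traveler: $2,649.90. OOP to date $2,649.90.
Claim 2 — $411: 30% coinsurance on $411 = $123.30. Traveler pays $123.30; OOP now $2,773.20.
Claim 3 — $720: deductible already satisfied, so traveler's share is 30% × $720 = $216. Traveler owes $216 (running OOP $2,989.20).
Claim 4 — $205: 30% coinsurance on $205 = $61.50. Traveler pays $61.50; OOP now $3,050.70.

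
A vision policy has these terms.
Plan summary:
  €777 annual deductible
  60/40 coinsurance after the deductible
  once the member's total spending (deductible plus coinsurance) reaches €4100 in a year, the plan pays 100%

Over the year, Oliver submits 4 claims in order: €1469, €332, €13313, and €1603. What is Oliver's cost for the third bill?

Claim 1 — €1469: €777 to deductible, leaving €692; member's 40% is €276.80. Member owes €1053.80 (running OOP €1053.80).
Claim 2 — €332: deductible already satisfied, so member's share is 40% × €332 = €132.80. Member owes €132.80 (running OOP €1186.60).
Claim 3 — €13313: 40% coinsurance on €13313 = €5325.20. Adding that to €1186.60 gives €6511.80, past the €4100 cap; member pays only €4100 − €1186.60 = €2913.40.

€2913.40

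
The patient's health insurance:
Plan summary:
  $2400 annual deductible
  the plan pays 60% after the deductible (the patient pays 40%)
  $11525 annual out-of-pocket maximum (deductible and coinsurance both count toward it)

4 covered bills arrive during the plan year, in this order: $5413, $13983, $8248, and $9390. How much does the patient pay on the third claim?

$2326.60

Claim 1 ($5413): deductible takes $2400, $3013 remains; patient's 40% is $1205.20. Patient pays $3605.20; OOP now $3605.20.
Claim 2 ($13983): deductible already satisfied, so patient's share is 40% × $13983 = $5593.20. Patient owes $5593.20 (running OOP $9198.40).
Claim 3 ($8248): deductible already satisfied, so patient's share is 40% × $8248 = $3299.20. That would push OOP to $12497.60, over the $11525 cap, so patient pays $11525 − $9198.40 = $2326.60.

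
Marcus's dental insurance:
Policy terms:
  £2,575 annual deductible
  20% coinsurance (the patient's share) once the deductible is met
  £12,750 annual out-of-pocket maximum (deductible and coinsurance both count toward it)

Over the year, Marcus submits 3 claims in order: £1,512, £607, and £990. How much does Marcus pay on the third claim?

Claim 1 (£1,512): entire amount goes to the deductible. Cost to patient: £1,512. OOP to date £1,512.
Claim 2 (£607): entire amount goes to the deductible. Patient pays £607; OOP now £2,119.
Claim 3 (£990): deductible takes £456, £534 remains; coinsurance £534 × 20% = £106.80. Patient owes £562.80 (running OOP £2,681.80).

£562.80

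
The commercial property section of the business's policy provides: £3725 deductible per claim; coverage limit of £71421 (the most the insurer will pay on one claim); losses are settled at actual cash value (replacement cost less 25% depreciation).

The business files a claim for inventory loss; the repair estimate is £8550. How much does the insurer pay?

£2687.50

Depreciate 25%: the covered value is £8550 × 0.75 = £6412.50.
Subtract the deductible: £6412.50 − £3725 = £2687.50.
£2687.50 is within the £71421 limit, so the insurer pays £2687.50.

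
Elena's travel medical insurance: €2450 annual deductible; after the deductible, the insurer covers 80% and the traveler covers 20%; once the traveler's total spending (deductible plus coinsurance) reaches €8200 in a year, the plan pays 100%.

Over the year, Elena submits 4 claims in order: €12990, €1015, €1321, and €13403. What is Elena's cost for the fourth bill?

Bill 1, €12990: deductible takes €2450, €10540 remains; coinsurance €10540 × 20% = €2108. Cost to traveler: €4558. OOP to date €4558.
Bill 2, €1015: 20% coinsurance on €1015 = €203. Cost to traveler: €203. OOP to date €4761.
Bill 3, €1321: deductible already satisfied, so traveler's share is 20% × €1321 = €264.20. Traveler owes €264.20 (running OOP €5025.20).
Bill 4, €13403: deductible already satisfied, so traveler's share is 20% × €13403 = €2680.60. Cost to traveler: €2680.60. OOP to date €7705.80.

€2680.60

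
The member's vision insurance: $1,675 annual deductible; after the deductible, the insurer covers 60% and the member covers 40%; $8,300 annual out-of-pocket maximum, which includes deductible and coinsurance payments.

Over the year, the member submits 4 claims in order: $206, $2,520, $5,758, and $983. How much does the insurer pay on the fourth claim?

$589.80

Bill 1, $206: all of it applies to the deductible. Cost to member: $206. OOP to date $206. Plan pays $206 − $206 = $0.
Bill 2, $2,520: $1,469 to deductible, leaving $1,051; coinsurance $1,051 × 40% = $420.40. Member owes $1,889.40 (running OOP $2,095.40). Plan pays $2,520 − $1,889.40 = $630.60.
Bill 3, $5,758: deductible met; 40% of $5,758 = $2,303.20. Cost to member: $2,303.20. OOP to date $4,398.60. Insurer: $5,758 − $2,303.20 = $3,454.80.
Bill 4, $983: deductible met; 40% of $983 = $393.20. Cost to member: $393.20. OOP to date $4,791.80. Insurer: $983 − $393.20 = $589.80.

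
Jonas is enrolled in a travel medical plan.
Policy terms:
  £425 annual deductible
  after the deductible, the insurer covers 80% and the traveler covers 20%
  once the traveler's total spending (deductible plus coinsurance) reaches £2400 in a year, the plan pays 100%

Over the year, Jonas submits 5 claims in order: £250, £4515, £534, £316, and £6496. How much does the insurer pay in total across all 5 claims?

£9711

Claim 1 — £250: fully absorbed by the deductible. Traveler owes £250 (running OOP £250). Plan pays £250 − £250 = £0.
Claim 2 — £4515: deductible takes £175, £4340 remains; 20% of £4340 = £868. Cost to traveler: £1043. OOP to date £1293. Insurer: £4515 − £1043 = £3472.
Claim 3 — £534: deductible already satisfied, so traveler's share is 20% × £534 = £106.80. Cost to traveler: £106.80. OOP to date £1399.80. Insurer: £534 − £106.80 = £427.20.
Claim 4 — £316: 20% coinsurance on £316 = £63.20. Traveler owes £63.20 (running OOP £1463). Insurer: £316 − £63.20 = £252.80.
Claim 5 — £6496: deductible already satisfied, so traveler's share is 20% × £6496 = £1299.20. That would push OOP to £2762.20, over the £2400 cap, so traveler pays £2400 − £1463 = £937. Plan pays £6496 − £937 = £5559.
Insurer total: £0 + £3472 + £427.20 + £252.80 + £5559 = £9711.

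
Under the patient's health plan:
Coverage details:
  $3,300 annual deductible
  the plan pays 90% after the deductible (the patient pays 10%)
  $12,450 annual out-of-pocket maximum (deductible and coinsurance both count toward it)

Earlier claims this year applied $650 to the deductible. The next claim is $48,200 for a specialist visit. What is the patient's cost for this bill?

$7,205

$650 of the $3,300 deductible is already met, leaving $2,650.
After the $2,650 deductible portion, $48,200 − $2,650 = $45,550 is subject to coinsurance.
Patient's 10% share of $45,550 is $4,555.
That puts the patient's cost at $2,650 + $4,555 = $7,205 before any cap.
Year-to-date out-of-pocket becomes $650 + $7,205 = $7,855, still under the $12,450 maximum, so no cap applies.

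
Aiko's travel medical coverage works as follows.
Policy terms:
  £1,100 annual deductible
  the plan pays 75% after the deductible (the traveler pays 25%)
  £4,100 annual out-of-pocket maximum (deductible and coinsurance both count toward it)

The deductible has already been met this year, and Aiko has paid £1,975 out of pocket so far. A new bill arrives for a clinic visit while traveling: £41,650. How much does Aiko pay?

£2,125

With the deductible met, the entire £41,650 is subject to coinsurance.
Traveler's 25% share of £41,650 is £10,412.50.
Year-to-date out-of-pocket would reach £1,975 + £10,412.50 = £12,387.50, above the £4,100 maximum, so the traveler pays only £4,100 − £1,975 = £2,125.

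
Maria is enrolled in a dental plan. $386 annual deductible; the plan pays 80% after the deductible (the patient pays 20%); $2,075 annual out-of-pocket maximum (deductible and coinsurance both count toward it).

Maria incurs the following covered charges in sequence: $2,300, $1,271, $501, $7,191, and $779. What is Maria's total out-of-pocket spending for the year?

#1 ($2,300): $386 finishes the deductible; $1,914 goes to coinsurance; 20% of $1,914 = $382.80. Patient pays $768.80; OOP now $768.80.
#2 ($1,271): 20% coinsurance on $1,271 = $254.20. Cost to patient: $254.20. OOP to date $1,023.
#3 ($501): 20% coinsurance on $501 = $100.20. Cost to patient: $100.20. OOP to date $1,123.20.
#4 ($7,191): deductible already satisfied, so patient's share is 20% × $7,191 = $1,438.20. OOP would hit $2,561.40 > $2,075, so the cap limits the patient to $2,075 − $1,123.20 = $951.80.
#5 ($779): deductible met; 20% of $779 = $155.80. OOP would hit $2,230.80 > $2,075, so the cap limits the patient to $2,075 − $2,075 = $0.
Summing the patient's payments: $768.80 + $254.20 + $100.20 + $951.80 + $0 = $2,075.

$2,075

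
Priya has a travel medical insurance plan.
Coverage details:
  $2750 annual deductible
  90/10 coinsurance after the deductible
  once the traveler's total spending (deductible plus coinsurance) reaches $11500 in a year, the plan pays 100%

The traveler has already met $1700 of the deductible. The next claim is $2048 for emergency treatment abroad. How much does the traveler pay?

$1149.80

$1700 of the $2750 deductible is already met, leaving $1050.
After the $1050 deductible portion, $2048 − $1050 = $998 is subject to coinsurance.
Coinsurance: $998 × 10% = $99.80.
So the traveler owes $1050 + $99.80 = $1149.80 before any cap.
Total out-of-pocket so far would be $1700 + $1149.80 = $2849.80, below the $11500 cap — no reduction.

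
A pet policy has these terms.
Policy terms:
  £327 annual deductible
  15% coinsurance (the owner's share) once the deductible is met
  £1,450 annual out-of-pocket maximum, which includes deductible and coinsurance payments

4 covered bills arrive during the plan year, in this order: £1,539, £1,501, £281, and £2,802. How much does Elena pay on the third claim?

Bill 1, £1,539: £327 finishes the deductible; £1,212 goes to coinsurance; owner's 15% is £181.80. Owner owes £508.80 (running OOP £508.80).
Bill 2, £1,501: 15% coinsurance on £1,501 = £225.15. Owner pays £225.15; OOP now £733.95.
Bill 3, £281: deductible met; 15% of £281 = £42.15. Cost to owner: £42.15. OOP to date £776.10.

£42.15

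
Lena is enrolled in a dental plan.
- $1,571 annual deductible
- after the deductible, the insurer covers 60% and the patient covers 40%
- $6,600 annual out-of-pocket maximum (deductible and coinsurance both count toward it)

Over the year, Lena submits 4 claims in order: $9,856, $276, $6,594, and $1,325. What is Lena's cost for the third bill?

$1,604.60

Claim 1 ($9,856): $1,571 finishes the deductible; $8,285 goes to coinsurance; 40% of $8,285 = $3,314. Cost to patient: $4,885. OOP to date $4,885.
Claim 2 ($276): 40% coinsurance on $276 = $110.40. Cost to patient: $110.40. OOP to date $4,995.40.
Claim 3 ($6,594): deductible already satisfied, so patient's share is 40% × $6,594 = $2,637.60. Adding that to $4,995.40 gives $7,633, past the $6,600 cap; patient pays only $6,600 − $4,995.40 = $1,604.60.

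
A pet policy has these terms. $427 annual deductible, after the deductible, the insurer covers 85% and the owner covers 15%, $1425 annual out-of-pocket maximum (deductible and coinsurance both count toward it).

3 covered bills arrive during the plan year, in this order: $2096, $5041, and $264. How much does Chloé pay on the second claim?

Claim 1 — $2096: deductible takes $427, $1669 remains; 15% of $1669 = $250.35. Cost to owner: $677.35. OOP to date $677.35.
Claim 2 — $5041: deductible already satisfied, so owner's share is 15% × $5041 = $756.15. That would push OOP to $1433.50, over the $1425 cap, so owner pays $1425 − $677.35 = $747.65.

$747.65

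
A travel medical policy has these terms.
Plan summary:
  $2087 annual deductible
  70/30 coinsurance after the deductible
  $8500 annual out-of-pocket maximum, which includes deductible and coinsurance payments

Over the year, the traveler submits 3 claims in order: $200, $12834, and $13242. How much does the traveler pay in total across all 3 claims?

#1 ($200): all of it applies to the deductible. Traveler pays $200; OOP now $200.
#2 ($12834): deductible takes $1887, $10947 remains; coinsurance $10947 × 30% = $3284.10. Traveler owes $5171.10 (running OOP $5371.10).
#3 ($13242): deductible met; 30% of $13242 = $3972.60. That would push OOP to $9343.70, over the $8500 cap, so traveler pays $8500 − $5371.10 = $3128.90.
Summing the traveler's payments: $200 + $5171.10 + $3128.90 = $8500.

$8500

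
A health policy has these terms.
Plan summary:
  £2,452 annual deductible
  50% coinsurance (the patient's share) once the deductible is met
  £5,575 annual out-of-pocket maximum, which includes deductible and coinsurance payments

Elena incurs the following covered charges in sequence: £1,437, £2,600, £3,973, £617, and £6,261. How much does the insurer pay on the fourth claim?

£308.50

Bill 1, £1,437: all of it applies to the deductible. Cost to patient: £1,437. OOP to date £1,437. Insurer: £1,437 − £1,437 = £0.
Bill 2, £2,600: deductible takes £1,015, £1,585 remains; 50% of £1,585 = £792.50. Patient pays £1,807.50; OOP now £3,244.50. Plan pays £2,600 − £1,807.50 = £792.50.
Bill 3, £3,973: deductible met; 50% of £3,973 = £1,986.50. Patient owes £1,986.50 (running OOP £5,231). Insurer: £3,973 − £1,986.50 = £1,986.50.
Bill 4, £617: deductible already satisfied, so patient's share is 50% × £617 = £308.50. Patient owes £308.50 (running OOP £5,539.50). Insurer: £617 − £308.50 = £308.50.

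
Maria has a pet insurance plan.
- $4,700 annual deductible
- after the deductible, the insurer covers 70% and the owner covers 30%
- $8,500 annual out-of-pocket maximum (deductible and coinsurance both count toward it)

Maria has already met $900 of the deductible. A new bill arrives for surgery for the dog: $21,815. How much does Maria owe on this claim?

$900 of the $4,700 deductible is already met, leaving $3,800.
The remaining $18,015 (= $21,815 − $3,800) moves to coinsurance.
Owner's 30% share of $18,015 is $5,404.50.
So the owner owes $3,800 + $5,404.50 = $9,204.50 before any cap.
Adding $9,204.50 to the $900 already spent would give $10,104.50, which exceeds the $8,500 cap; the owner pays just $8,500 − $900 = $7,600.

$7,600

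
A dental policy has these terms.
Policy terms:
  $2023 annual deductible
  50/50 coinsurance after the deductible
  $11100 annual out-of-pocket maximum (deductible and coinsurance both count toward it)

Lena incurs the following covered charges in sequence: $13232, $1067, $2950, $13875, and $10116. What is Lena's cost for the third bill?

$1475

#1 ($13232): deductible takes $2023, $11209 remains; patient's 50% is $5604.50. Cost to patient: $7627.50. OOP to date $7627.50.
#2 ($1067): 50% coinsurance on $1067 = $533.50. Cost to patient: $533.50. OOP to date $8161.
#3 ($2950): deductible already satisfied, so patient's share is 50% × $2950 = $1475. Patient pays $1475; OOP now $9636.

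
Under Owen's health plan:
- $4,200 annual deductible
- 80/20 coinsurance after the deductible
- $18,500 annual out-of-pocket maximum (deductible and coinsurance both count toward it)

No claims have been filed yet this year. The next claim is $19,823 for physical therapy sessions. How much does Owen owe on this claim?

The full $4,200 deductible is still open; $4,200 of this bill applies to it.
The remaining $15,623 (= $19,823 − $4,200) moves to coinsurance.
20% of $15,623 = $3,124.60 falls to the patient.
So the patient owes $4,200 + $3,124.60 = $7,324.60 before any cap.
Cumulative spending $0 + $7,324.60 = $7,324.60 stays under the $18,500 maximum.

$7,324.60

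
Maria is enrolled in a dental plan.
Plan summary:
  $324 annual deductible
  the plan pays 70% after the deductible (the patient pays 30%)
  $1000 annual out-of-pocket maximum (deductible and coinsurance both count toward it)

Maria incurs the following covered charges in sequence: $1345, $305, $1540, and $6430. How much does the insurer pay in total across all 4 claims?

#1 ($1345): $324 to deductible, leaving $1021; coinsurance $1021 × 30% = $306.30. Patient pays $630.30; OOP now $630.30. Plan pays $1345 − $630.30 = $714.70.
#2 ($305): deductible met; 30% of $305 = $91.50. Patient pays $91.50; OOP now $721.80. Plan pays $305 − $91.50 = $213.50.
#3 ($1540): deductible already satisfied, so patient's share is 30% × $1540 = $462. That would push OOP to $1183.80, over the $1000 cap, so patient pays $1000 − $721.80 = $278.20. Insurer: $1540 − $278.20 = $1261.80.
#4 ($6430): deductible met; 30% of $6430 = $1929. OOP would hit $2929 > $1000, so the cap limits the patient to $1000 − $1000 = $0. Insurer: $6430 − $0 = $6430.
Insurer total = bills − patient's total = $9620 − $1000 = $8620.

$8620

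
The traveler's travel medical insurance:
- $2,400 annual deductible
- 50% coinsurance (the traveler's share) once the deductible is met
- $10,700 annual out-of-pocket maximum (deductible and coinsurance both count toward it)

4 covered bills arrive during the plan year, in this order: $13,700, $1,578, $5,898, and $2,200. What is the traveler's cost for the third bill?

Bill 1, $13,700: $2,400 to deductible, leaving $11,300; traveler's 50% is $5,650. Cost to traveler: $8,050. OOP to date $8,050.
Bill 2, $1,578: deductible already satisfied, so traveler's share is 50% × $1,578 = $789. Traveler pays $789; OOP now $8,839.
Bill 3, $5,898: deductible met; 50% of $5,898 = $2,949. OOP would hit $11,788 > $10,700, so the cap limits the traveler to $10,700 − $8,839 = $1,861.

$1,861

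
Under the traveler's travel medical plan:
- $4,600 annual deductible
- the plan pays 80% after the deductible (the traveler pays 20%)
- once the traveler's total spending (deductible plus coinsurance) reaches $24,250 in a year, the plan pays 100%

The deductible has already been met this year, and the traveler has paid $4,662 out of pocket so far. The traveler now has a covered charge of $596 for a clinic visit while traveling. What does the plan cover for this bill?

With the deductible met, the entire $596 is subject to coinsurance.
Coinsurance: $596 × 20% = $119.20.
Year-to-date out-of-pocket becomes $4,662 + $119.20 = $4,781.20, still under the $24,250 maximum, so no cap applies.
The insurer covers the remainder: $596 − $119.20 = $476.80.

$476.80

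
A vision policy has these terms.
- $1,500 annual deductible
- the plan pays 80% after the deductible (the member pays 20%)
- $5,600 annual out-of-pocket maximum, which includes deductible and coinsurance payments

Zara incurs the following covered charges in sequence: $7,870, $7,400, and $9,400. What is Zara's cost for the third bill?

Bill 1, $7,870: deductible takes $1,500, $6,370 remains; member's 20% is $1,274. Member pays $2,774; OOP now $2,774.
Bill 2, $7,400: deductible met; 20% of $7,400 = $1,480. Member pays $1,480; OOP now $4,254.
Bill 3, $9,400: 20% coinsurance on $9,400 = $1,880. OOP would hit $6,134 > $5,600, so the cap limits the member to $5,600 − $4,254 = $1,346.

$1,346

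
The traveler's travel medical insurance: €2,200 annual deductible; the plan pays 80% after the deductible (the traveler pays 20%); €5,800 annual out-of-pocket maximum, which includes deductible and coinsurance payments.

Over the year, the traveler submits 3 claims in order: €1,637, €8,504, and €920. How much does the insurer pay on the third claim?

€736

Bill 1, €1,637: all of it applies to the deductible. Traveler owes €1,637 (running OOP €1,637). Plan pays €1,637 − €1,637 = €0.
Bill 2, €8,504: €563 finishes the deductible; €7,941 goes to coinsurance; 20% of €7,941 = €1,588.20. Traveler owes €2,151.20 (running OOP €3,788.20). Plan pays €8,504 − €2,151.20 = €6,352.80.
Bill 3, €920: deductible already satisfied, so traveler's share is 20% × €920 = €184. Traveler owes €184 (running OOP €3,972.20). Plan pays €920 − €184 = €736.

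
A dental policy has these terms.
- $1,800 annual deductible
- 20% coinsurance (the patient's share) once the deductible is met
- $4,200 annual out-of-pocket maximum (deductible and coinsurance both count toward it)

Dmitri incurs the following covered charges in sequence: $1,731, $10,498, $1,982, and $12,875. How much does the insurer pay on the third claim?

#1 ($1,731): fully absorbed by the deductible. Patient pays $1,731; OOP now $1,731. Plan pays $1,731 − $1,731 = $0.
#2 ($10,498): $69 finishes the deductible; $10,429 goes to coinsurance; coinsurance $10,429 × 20% = $2,085.80. Cost to patient: $2,154.80. OOP to date $3,885.80. Plan pays $10,498 − $2,154.80 = $8,343.20.
#3 ($1,982): deductible met; 20% of $1,982 = $396.40. OOP would hit $4,282.20 > $4,200, so the cap limits the patient to $4,200 − $3,885.80 = $314.20. Plan pays $1,982 − $314.20 = $1,667.80.

$1,667.80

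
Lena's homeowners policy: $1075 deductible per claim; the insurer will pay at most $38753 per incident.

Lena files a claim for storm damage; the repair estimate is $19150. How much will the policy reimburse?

Subtract the deductible: $19150 − $1075 = $18075.
$18075 is within the $38753 limit, so the insurer pays $18075.

$18075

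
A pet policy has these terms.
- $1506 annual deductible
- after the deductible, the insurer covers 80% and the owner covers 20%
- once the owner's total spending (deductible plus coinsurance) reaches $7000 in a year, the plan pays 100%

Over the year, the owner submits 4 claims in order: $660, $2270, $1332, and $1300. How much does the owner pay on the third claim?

$266.40

Claim 1 ($660): all of it applies to the deductible. Owner pays $660; OOP now $660.
Claim 2 ($2270): $846 finishes the deductible; $1424 goes to coinsurance; 20% of $1424 = $284.80. Owner owes $1130.80 (running OOP $1790.80).
Claim 3 ($1332): deductible met; 20% of $1332 = $266.40. Owner pays $266.40; OOP now $2057.20.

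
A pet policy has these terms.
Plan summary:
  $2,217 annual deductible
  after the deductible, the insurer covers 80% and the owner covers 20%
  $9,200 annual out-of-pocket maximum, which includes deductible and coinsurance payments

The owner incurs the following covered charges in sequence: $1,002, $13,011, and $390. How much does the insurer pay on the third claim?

$312

Claim 1 ($1,002): entire amount goes to the deductible. Cost to owner: $1,002. OOP to date $1,002. Plan pays $1,002 − $1,002 = $0.
Claim 2 ($13,011): $1,215 to deductible, leaving $11,796; owner's 20% is $2,359.20. Owner owes $3,574.20 (running OOP $4,576.20). Plan pays $13,011 − $3,574.20 = $9,436.80.
Claim 3 ($390): 20% coinsurance on $390 = $78. Owner owes $78 (running OOP $4,654.20). Plan pays $390 − $78 = $312.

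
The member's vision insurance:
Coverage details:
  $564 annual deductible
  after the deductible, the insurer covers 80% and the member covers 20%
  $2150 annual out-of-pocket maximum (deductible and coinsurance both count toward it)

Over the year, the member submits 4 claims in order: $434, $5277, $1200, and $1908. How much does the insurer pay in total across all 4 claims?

Bill 1, $434: fully absorbed by the deductible. Member pays $434; OOP now $434. Plan pays $434 − $434 = $0.
Bill 2, $5277: $130 finishes the deductible; $5147 goes to coinsurance; 20% of $5147 = $1029.40. Member pays $1159.40; OOP now $1593.40. Insurer: $5277 − $1159.40 = $4117.60.
Bill 3, $1200: deductible already satisfied, so member's share is 20% × $1200 = $240. Member owes $240 (running OOP $1833.40). Insurer: $1200 − $240 = $960.
Bill 4, $1908: 20% coinsurance on $1908 = $381.60. That would push OOP to $2215, over the $2150 cap, so member pays $2150 − $1833.40 = $316.60. Insurer: $1908 − $316.60 = $1591.40.
Insurer total: $0 + $4117.60 + $960 + $1591.40 = $6669.

$6669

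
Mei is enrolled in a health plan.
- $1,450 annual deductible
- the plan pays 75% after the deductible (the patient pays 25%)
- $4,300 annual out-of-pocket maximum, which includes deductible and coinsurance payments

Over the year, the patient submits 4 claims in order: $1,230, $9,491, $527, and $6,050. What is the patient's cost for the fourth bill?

$400.50

Bill 1, $1,230: all of it applies to the deductible. Patient owes $1,230 (running OOP $1,230).
Bill 2, $9,491: $220 finishes the deductible; $9,271 goes to coinsurance; 25% of $9,271 = $2,317.75. Patient owes $2,537.75 (running OOP $3,767.75).
Bill 3, $527: 25% coinsurance on $527 = $131.75. Patient owes $131.75 (running OOP $3,899.50).
Bill 4, $6,050: 25% coinsurance on $6,050 = $1,512.50. OOP would hit $5,412 > $4,300, so the cap limits the patient to $4,300 − $3,899.50 = $400.50.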